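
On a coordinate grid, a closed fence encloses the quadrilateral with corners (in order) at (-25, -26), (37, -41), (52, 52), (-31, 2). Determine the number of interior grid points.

The shoelace formula gives twice the area as |[(-25)·(-41) − 37·(-26)] + [37·52 − 52·(-41)] + [52·2 − (-31)·52] + [(-31)·(-26) − (-25)·2]| = 8615, so the area is 4307.5.
Summing gcd(|Δx|,|Δy|) over the edges gives the boundary count: gcd(62,15) + gcd(15,93) + gcd(83,50) + gcd(6,28) = 1+3+1+2 = 7.
By Pick's theorem A = I + B/2 − 1, so I = 4307.5 − 7/2 + 1 = 4305.

4305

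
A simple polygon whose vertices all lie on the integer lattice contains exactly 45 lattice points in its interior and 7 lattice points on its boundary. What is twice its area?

95

Pick's theorem states A = I + B/2 − 1, so A = 45 + 7/2 − 1 = 95/2.
Hence 2A = 95.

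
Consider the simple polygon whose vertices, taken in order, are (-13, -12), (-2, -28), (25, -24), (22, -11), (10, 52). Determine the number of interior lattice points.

By the shoelace formula, twice the signed area is |[(-13)·(-28) − (-2)·(-12)] + [(-2)·(-24) − 25·(-28)] + [25·(-11) − 22·(-24)] + [22·52 − 10·(-11)] + [10·(-12) − (-13)·52]| = 3151, so the area is 3151/2.
The number of boundary lattice points is Σ gcd(|Δx|,|Δy|) = gcd(11,16) + gcd(27,4) + gcd(3,13) + gcd(12,63) + gcd(23,64) = 1+1+1+3+1 = 7.
Pick's theorem gives I = A − B/2 + 1 = 3151/2 − 7/2 + 1 = 1573.

1573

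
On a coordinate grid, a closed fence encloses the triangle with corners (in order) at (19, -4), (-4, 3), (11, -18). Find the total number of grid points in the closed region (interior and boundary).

Using the shoelace formula, 2A = |[19·3 − (-4)·(-4)] + [(-4)·(-18) − 11·3] + [11·(-4) − 19·(-18)]| = 378, so the area is 189.
Along each edge there are gcd(|Δx|,|Δy|)+1 lattice points, so counting each shared vertex once the boundary has gcd(23,7) + gcd(15,21) + gcd(8,14) = 1+3+2 = 6.
Pick's theorem gives I = A − B/2 + 1 = 189 − 6/2 + 1 = 187, so the closed region contains I + B = 187 + 6 = 193 lattice points.

193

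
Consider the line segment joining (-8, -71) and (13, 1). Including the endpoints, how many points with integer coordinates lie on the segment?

4

The number of lattice points on a segment between lattice points is gcd(|Δx|,|Δy|) + 1 = gcd(21,72) + 1 = 3 + 1 = 4.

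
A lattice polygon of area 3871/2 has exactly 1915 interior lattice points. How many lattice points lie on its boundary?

Pick's theorem gives A = I + B/2 − 1, so B = 2(A − I + 1) = 2(3871/2 − 1915 + 1) = 43.

43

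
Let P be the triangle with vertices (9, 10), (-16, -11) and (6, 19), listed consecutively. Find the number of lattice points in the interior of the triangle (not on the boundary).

142

The shoelace formula gives twice the area as |[9·(-11) − (-16)·10] + [(-16)·19 − 6·(-11)] + [6·10 − 9·19]| = 288, so the area is 144.
Along each edge there are gcd(|Δx|,|Δy|)+1 lattice points, so counting each shared vertex once the boundary has gcd(25,21) + gcd(22,30) + gcd(3,9) = 1+2+3 = 6.
By Pick's theorem A = I + B/2 − 1, so I = 144 − 6/2 + 1 = 142.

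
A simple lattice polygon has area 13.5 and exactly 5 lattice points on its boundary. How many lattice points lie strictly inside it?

12

Pick's theorem A = I + B/2 − 1 rearranges to I = A − B/2 + 1 = 13.5 − 5/2 + 1 = 12.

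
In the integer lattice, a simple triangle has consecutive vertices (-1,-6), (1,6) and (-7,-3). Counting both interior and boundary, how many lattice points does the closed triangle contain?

43

By the shoelace formula, twice the signed area is |((-1)·6 − 1·(-6)) + (1·(-3) − (-7)·6) + ((-7)·(-6) − (-1)·(-3))| = 78, so the area is 39.
Summing gcd(|Δx|,|Δy|) over the edges gives the boundary count: gcd(2,12) + gcd(8,9) + gcd(6,3) = 2+1+3 = 6.
Pick's theorem gives I = A − B/2 + 1 = 39 − 6/2 + 1 = 37, so the closed region contains I + B = 37 + 6 = 43 lattice points.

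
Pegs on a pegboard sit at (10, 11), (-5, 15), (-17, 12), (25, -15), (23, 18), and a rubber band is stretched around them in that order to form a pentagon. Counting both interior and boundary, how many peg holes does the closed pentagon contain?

617

By the shoelace formula, twice the signed area is |[10·15 − (-5)·11] + [(-5)·12 − (-17)·15] + [(-17)·(-15) − 25·12] + [25·18 − 23·(-15)] + [23·11 − 10·18]| = 1223, so the area is 1223/2.
The number of boundary lattice points is Σ gcd(|Δx|,|Δy|) = gcd(15,4) + gcd(12,3) + gcd(42,27) + gcd(2,33) + gcd(13,7) = 1+3+3+1+1 = 9.
Pick's theorem gives I = A − B/2 + 1 = 1223/2 − 9/2 + 1 = 608, so the closed region contains I + B = 608 + 9 = 617 lattice points.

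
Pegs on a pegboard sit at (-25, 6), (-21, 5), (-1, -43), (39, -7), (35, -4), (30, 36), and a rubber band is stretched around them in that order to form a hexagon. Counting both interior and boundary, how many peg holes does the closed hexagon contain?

Using the shoelace formula, 2A = |((-25)·5 − (-21)·6) + ((-21)·(-43) − (-1)·5) + ((-1)·(-7) − 39·(-43)) + (39·(-4) − 35·(-7)) + (35·36 − 30·(-4)) + (30·6 − (-25)·36)| = 5142, so the area is 2571.
The number of boundary lattice points is Σ gcd(|Δx|,|Δy|) = gcd(4,1) + gcd(20,48) + gcd(40,36) + gcd(4,3) + gcd(5,40) + gcd(55,30) = 1+4+4+1+5+5 = 20.
Pick's theorem gives I = A − B/2 + 1 = 2571 − 20/2 + 1 = 2562, so the closed region contains I + B = 2562 + 20 = 2582 lattice points.

2582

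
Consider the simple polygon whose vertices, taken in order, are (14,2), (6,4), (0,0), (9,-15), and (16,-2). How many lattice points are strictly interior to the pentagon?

159

Using the shoelace formula, 2A = |(14·4 − 6·2) + (6·0 − 0·4) + (0·(-15) − 9·0) + (9·(-2) − 16·(-15)) + (16·2 − 14·(-2))| = 326, so the area is 163.
The number of boundary lattice points is Σ gcd(|Δx|,|Δy|) = gcd(8,2) + gcd(6,4) + gcd(9,15) + gcd(7,13) + gcd(2,4) = 2+2+3+1+2 = 10.
Pick's theorem gives I = A − B/2 + 1 = 163 − 10/2 + 1 = 159.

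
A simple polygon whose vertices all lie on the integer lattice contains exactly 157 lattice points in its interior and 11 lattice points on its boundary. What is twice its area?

323

By Pick's theorem, A = I + B/2 − 1 = 157 + 11/2 − 1 = 323/2.
Hence 2A = 323.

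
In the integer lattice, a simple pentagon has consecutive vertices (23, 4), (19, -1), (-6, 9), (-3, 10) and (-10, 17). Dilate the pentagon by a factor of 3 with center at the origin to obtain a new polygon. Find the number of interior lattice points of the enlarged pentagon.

1549

By the shoelace formula, twice the signed area is |(23·(-1) − 19·4) + (19·9 − (-6)·(-1)) + ((-6)·10 − (-3)·9) + ((-3)·17 − (-10)·10) + ((-10)·4 − 23·17)| = 349, so the area is 174.5.
The number of boundary lattice points is Σ gcd(|Δx|,|Δy|) = gcd(4,5) + gcd(25,10) + gcd(3,1) + gcd(7,7) + gcd(33,13) = 1+5+1+7+1 = 15.
Scaling by 3 multiplies the area by 3² = 9 (so the new area is 3141/2) and multiplies the boundary lattice-point count by 3, giving 45.
By Pick's theorem, the interior count of the dilated polygon is 3141/2 − 45/2 + 1 = 1549.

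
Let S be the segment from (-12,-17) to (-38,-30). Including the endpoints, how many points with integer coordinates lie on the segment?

14

The number of lattice points on a segment between lattice points is gcd(|Δx|,|Δy|) + 1 = gcd(26,13) + 1 = 13 + 1 = 14.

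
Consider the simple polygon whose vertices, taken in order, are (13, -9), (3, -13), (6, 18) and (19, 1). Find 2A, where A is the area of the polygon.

By the shoelace formula, twice the signed area is |(13·(-13) − 3·(-9)) + (3·18 − 6·(-13)) + (6·1 − 19·18) + (19·(-9) − 13·1)| = 530, so the area is 265.

530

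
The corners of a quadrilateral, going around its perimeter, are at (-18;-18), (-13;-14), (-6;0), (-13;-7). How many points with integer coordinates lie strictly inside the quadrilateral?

35

By the shoelace formula, twice the signed area is |((-18)·(-14) − (-13)·(-18)) + ((-13)·0 − (-6)·(-14)) + ((-6)·(-7) − (-13)·0) + ((-13)·(-18) − (-18)·(-7))| = 84, so the area is 42.
Summing gcd(|Δx|,|Δy|) over the edges gives the boundary count: gcd(5,4) + gcd(7,14) + gcd(7,7) + gcd(5,11) = 1+7+7+1 = 16.
Pick's theorem gives I = A − B/2 + 1 = 42 − 16/2 + 1 = 35.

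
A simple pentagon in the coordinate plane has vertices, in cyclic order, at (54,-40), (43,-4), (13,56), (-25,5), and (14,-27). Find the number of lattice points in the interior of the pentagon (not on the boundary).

3450

The shoelace formula gives twice the area as |[54·(-4) − 43·(-40)] + [43·56 − 13·(-4)] + [13·5 − (-25)·56] + [(-25)·(-27) − 14·5] + [14·(-40) − 54·(-27)]| = 6932, so the area is 3466.
Along each edge there are gcd(|Δx|,|Δy|)+1 lattice points, so counting each shared vertex once the boundary has gcd(11,36) + gcd(30,60) + gcd(38,51) + gcd(39,32) + gcd(40,13) = 1+30+1+1+1 = 34.
By Pick's theorem A = I + B/2 − 1, so I = 3466 − 34/2 + 1 = 3450.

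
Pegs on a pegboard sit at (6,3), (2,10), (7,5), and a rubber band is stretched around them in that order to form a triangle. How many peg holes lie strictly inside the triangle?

By the shoelace formula, twice the signed area is |[6·10 − 2·3] + [2·5 − 7·10] + [7·3 − 6·5]| = 15, so the area is 7.5.
Along each edge there are gcd(|Δx|,|Δy|)+1 lattice points, so counting each shared vertex once the boundary has gcd(4,7) + gcd(5,5) + gcd(1,2) = 1+5+1 = 7.
By Pick's theorem A = I + B/2 − 1, so I = 7.5 − 7/2 + 1 = 5.

5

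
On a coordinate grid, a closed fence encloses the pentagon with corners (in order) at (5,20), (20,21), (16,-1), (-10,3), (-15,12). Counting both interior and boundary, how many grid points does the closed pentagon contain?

530

The shoelace formula gives twice the area as |(5·21 − 20·20) + (20·(-1) − 16·21) + (16·3 − (-10)·(-1)) + ((-10)·12 − (-15)·3) + ((-15)·20 − 5·12)| = 1048, so the area is 524.
The number of boundary lattice points is Σ gcd(|Δx|,|Δy|) = gcd(15,1) + gcd(4,22) + gcd(26,4) + gcd(5,9) + gcd(20,8) = 1+2+2+1+4 = 10.
Pick's theorem gives I = A − B/2 + 1 = 524 − 10/2 + 1 = 520, so the closed region contains I + B = 520 + 10 = 530 lattice points.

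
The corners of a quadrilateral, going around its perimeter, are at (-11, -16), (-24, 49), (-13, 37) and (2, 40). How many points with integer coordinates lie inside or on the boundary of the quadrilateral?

690

The shoelace formula gives twice the area as |[(-11)·49 − (-24)·(-16)] + [(-24)·37 − (-13)·49] + [(-13)·40 − 2·37] + [2·(-16) − (-11)·40]| = 1360, so the area is 680.
Along each edge there are gcd(|Δx|,|Δy|)+1 lattice points, so counting each shared vertex once the boundary has gcd(13,65) + gcd(11,12) + gcd(15,3) + gcd(13,56) = 13+1+3+1 = 18.
Pick's theorem gives I = A − B/2 + 1 = 680 − 18/2 + 1 = 672, so the closed region contains I + B = 672 + 18 = 690 lattice points.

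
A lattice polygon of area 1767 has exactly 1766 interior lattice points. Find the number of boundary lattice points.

4

Pick's theorem gives A = I + B/2 − 1, so B = 2(A − I + 1) = 2(1767 − 1766 + 1) = 4.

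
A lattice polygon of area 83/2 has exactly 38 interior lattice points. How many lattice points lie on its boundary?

Pick's theorem gives A = I + B/2 − 1, so B = 2(A − I + 1) = 2(83/2 − 38 + 1) = 9.

9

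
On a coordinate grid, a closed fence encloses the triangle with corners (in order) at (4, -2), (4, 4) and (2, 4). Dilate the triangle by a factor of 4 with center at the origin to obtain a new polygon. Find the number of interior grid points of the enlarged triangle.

Using the shoelace formula, 2A = |[4·4 − 4·(-2)] + [4·4 − 2·4] + [2·(-2) − 4·4]| = 12, so the area is 6.
The number of boundary lattice points is Σ gcd(|Δx|,|Δy|) = gcd(0,6) + gcd(2,0) + gcd(2,6) = 6+2+2 = 10.
Scaling by 4 multiplies the area by 4² = 16 (so the new area is 96) and multiplies the boundary lattice-point count by 4, giving 40.
By Pick's theorem, the interior count of the dilated polygon is 96 − 40/2 + 1 = 77.

77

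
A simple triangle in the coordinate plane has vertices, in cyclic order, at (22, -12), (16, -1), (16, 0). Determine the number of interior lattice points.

0

The shoelace formula gives twice the area as |[22·(-1) − 16·(-12)] + [16·0 − 16·(-1)] + [16·(-12) − 22·0]| = 6, so the area is 3.
The number of boundary lattice points is Σ gcd(|Δx|,|Δy|) = gcd(6,11) + gcd(0,1) + gcd(6,12) = 1+1+6 = 8.
By Pick's theorem A = I + B/2 − 1, so I = 3 − 8/2 + 1 = 0.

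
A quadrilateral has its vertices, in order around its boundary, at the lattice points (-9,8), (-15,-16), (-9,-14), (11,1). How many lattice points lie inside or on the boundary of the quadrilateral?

294

Using the shoelace formula, 2A = |[(-9)·(-16) − (-15)·8] + [(-15)·(-14) − (-9)·(-16)] + [(-9)·1 − 11·(-14)] + [11·8 − (-9)·1]| = 572, so the area is 286.
The number of boundary lattice points is Σ gcd(|Δx|,|Δy|) = gcd(6,24) + gcd(6,2) + gcd(20,15) + gcd(20,7) = 6+2+5+1 = 14.
Pick's theorem gives I = A − B/2 + 1 = 286 − 14/2 + 1 = 280, so the closed region contains I + B = 280 + 14 = 294 lattice points.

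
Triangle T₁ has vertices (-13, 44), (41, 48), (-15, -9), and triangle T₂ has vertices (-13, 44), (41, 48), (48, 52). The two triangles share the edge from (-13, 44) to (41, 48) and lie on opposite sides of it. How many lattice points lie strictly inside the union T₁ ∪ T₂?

The union is the simple quadrilateral with vertices (-13, 44), (-15, -9), (41, 48), (48, 52) in order.
By the shoelace formula, twice the signed area is |[(-13)·(-9) − (-15)·44] + [(-15)·48 − 41·(-9)] + [41·52 − 48·48] + [48·44 − (-13)·52]| = 3042, so the area is 1521.
Along each edge there are gcd(|Δx|,|Δy|)+1 lattice points, so counting each shared vertex once the boundary has gcd(2,53) + gcd(56,57) + gcd(7,4) + gcd(61,8) = 1+1+1+1 = 4.
By Pick's theorem I = A − B/2 + 1 = 1521 − 4/2 + 1 = 1520.

1520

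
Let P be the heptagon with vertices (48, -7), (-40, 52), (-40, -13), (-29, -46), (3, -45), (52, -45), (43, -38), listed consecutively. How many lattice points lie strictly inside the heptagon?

5641

Using the shoelace formula, 2A = |[48·52 − (-40)·(-7)] + [(-40)·(-13) − (-40)·52] + [(-40)·(-46) − (-29)·(-13)] + [(-29)·(-45) − 3·(-46)] + [3·(-45) − 52·(-45)] + [52·(-38) − 43·(-45)] + [43·(-7) − 48·(-38)]| = 11409, so the area is 5704.5.
The number of boundary lattice points is Σ gcd(|Δx|,|Δy|) = gcd(88,59) + gcd(0,65) + gcd(11,33) + gcd(32,1) + gcd(49,0) + gcd(9,7) + gcd(5,31) = 1+65+11+1+49+1+1 = 129.
Pick's theorem gives I = A − B/2 + 1 = 5704.5 − 129/2 + 1 = 5641.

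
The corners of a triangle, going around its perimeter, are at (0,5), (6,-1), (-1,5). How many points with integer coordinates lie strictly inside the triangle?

0

Using the shoelace formula, 2A = |(0·(-1) − 6·5) + (6·5 − (-1)·(-1)) + ((-1)·5 − 0·5)| = 6, so the area is 3.
The number of boundary lattice points is Σ gcd(|Δx|,|Δy|) = gcd(6,6) + gcd(7,6) + gcd(1,0) = 6+1+1 = 8.
By Pick's theorem A = I + B/2 − 1, so I = 3 − 8/2 + 1 = 0.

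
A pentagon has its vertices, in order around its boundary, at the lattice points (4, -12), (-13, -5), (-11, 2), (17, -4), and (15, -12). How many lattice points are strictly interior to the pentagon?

By the shoelace formula, twice the signed area is |[4·(-5) − (-13)·(-12)] + [(-13)·2 − (-11)·(-5)] + [(-11)·(-4) − 17·2] + [17·(-12) − 15·(-4)] + [15·(-12) − 4·(-12)]| = 523, so the area is 261.5.
Along each edge there are gcd(|Δx|,|Δy|)+1 lattice points, so counting each shared vertex once the boundary has gcd(17,7) + gcd(2,7) + gcd(28,6) + gcd(2,8) + gcd(11,0) = 1+1+2+2+11 = 17.
Pick's theorem gives I = A − B/2 + 1 = 261.5 − 17/2 + 1 = 254.

254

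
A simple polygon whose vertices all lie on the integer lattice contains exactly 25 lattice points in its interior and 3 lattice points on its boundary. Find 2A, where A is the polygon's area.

51

Pick's theorem states A = I + B/2 − 1, so A = 25 + 3/2 − 1 = 51/2.
Hence 2A = 51.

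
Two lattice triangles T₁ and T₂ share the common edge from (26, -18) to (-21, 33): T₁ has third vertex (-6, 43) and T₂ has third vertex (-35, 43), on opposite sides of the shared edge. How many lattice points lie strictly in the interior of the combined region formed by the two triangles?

The union is the simple quadrilateral with vertices (26, -18), (-6, 43), (-21, 33), (-35, 43) in order.
Using the shoelace formula, 2A = |(26·43 − (-6)·(-18)) + ((-6)·33 − (-21)·43) + ((-21)·43 − (-35)·33) + ((-35)·(-18) − 26·43)| = 1479, so the area is 1479/2.
Along each edge there are gcd(|Δx|,|Δy|)+1 lattice points, so counting each shared vertex once the boundary has gcd(32,61) + gcd(15,10) + gcd(14,10) + gcd(61,61) = 1+5+2+61 = 69.
By Pick's theorem I = A − B/2 + 1 = 1479/2 − 69/2 + 1 = 706.

706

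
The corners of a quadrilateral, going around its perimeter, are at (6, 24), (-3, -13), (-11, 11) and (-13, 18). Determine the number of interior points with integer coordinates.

324

By the shoelace formula, twice the signed area is |[6·(-13) − (-3)·24] + [(-3)·11 − (-11)·(-13)] + [(-11)·18 − (-13)·11] + [(-13)·24 − 6·18]| = 657, so the area is 657/2.
Along each edge there are gcd(|Δx|,|Δy|)+1 lattice points, so counting each shared vertex once the boundary has gcd(9,37) + gcd(8,24) + gcd(2,7) + gcd(19,6) = 1+8+1+1 = 11.
By Pick's theorem A = I + B/2 − 1, so I = 657/2 − 11/2 + 1 = 324.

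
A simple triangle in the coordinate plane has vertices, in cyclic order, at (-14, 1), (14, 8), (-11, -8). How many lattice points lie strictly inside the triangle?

By the shoelace formula, twice the signed area is |((-14)·8 − 14·1) + (14·(-8) − (-11)·8) + ((-11)·1 − (-14)·(-8))| = 273, so the area is 136.5.
Summing gcd(|Δx|,|Δy|) over the edges gives the boundary count: gcd(28,7) + gcd(25,16) + gcd(3,9) = 7+1+3 = 11.
By Pick's theorem A = I + B/2 − 1, so I = 136.5 − 11/2 + 1 = 132.

132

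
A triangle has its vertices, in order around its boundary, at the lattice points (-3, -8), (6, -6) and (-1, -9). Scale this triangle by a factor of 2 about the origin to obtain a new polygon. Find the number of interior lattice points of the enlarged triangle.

Using the shoelace formula, 2A = |((-3)·(-6) − 6·(-8)) + (6·(-9) − (-1)·(-6)) + ((-1)·(-8) − (-3)·(-9))| = 13, so the area is 13/2.
Summing gcd(|Δx|,|Δy|) over the edges gives the boundary count: gcd(9,2) + gcd(7,3) + gcd(2,1) = 1+1+1 = 3.
Scaling by 2 multiplies the area by 2² = 4 (so the new area is 26) and multiplies the boundary lattice-point count by 2, giving 6.
By Pick's theorem, the interior count of the dilated polygon is 26 − 6/2 + 1 = 24.

24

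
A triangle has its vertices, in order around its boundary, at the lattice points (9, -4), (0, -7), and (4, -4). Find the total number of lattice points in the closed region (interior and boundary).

Using the shoelace formula, 2A = |(9·(-7) − 0·(-4)) + (0·(-4) − 4·(-7)) + (4·(-4) − 9·(-4))| = 15, so the area is 7.5.
Summing gcd(|Δx|,|Δy|) over the edges gives the boundary count: gcd(9,3) + gcd(4,3) + gcd(5,0) = 3+1+5 = 9.
Pick's theorem gives I = A − B/2 + 1 = 7.5 − 9/2 + 1 = 4, so the closed region contains I + B = 4 + 9 = 13 lattice points.

13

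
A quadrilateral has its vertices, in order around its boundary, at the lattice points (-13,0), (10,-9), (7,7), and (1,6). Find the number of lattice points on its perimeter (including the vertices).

Summing gcd(|Δx|,|Δy|) over the edges gives the boundary count: gcd(23,9) + gcd(3,16) + gcd(6,1) + gcd(14,6) = 1+1+1+2 = 5.

5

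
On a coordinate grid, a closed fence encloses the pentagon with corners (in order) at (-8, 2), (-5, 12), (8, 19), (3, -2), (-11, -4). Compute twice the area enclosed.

By the shoelace formula, twice the signed area is |((-8)·12 − (-5)·2) + ((-5)·19 − 8·12) + (8·(-2) − 3·19) + (3·(-4) − (-11)·(-2)) + ((-11)·2 − (-8)·(-4))| = 438, so the area is 219.

438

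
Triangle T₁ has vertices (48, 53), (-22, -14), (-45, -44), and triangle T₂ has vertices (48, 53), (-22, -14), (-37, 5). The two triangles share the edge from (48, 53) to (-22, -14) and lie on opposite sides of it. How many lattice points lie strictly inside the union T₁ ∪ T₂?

The union is the simple quadrilateral with vertices (48, 53), (-45, -44), (-22, -14), (-37, 5) in order.
By the shoelace formula, twice the signed area is |(48·(-44) − (-45)·53) + ((-45)·(-14) − (-22)·(-44)) + ((-22)·5 − (-37)·(-14)) + ((-37)·53 − 48·5)| = 2894, so the area is 1447.
Along each edge there are gcd(|Δx|,|Δy|)+1 lattice points, so counting each shared vertex once the boundary has gcd(93,97) + gcd(23,30) + gcd(15,19) + gcd(85,48) = 1+1+1+1 = 4.
By Pick's theorem I = A − B/2 + 1 = 1447 − 4/2 + 1 = 1446.

1446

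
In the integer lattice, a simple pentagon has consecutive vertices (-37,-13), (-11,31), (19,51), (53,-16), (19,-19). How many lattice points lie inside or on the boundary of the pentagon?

The shoelace formula gives twice the area as |[(-37)·31 − (-11)·(-13)] + [(-11)·51 − 19·31] + [19·(-16) − 53·51] + [53·(-19) − 19·(-16)] + [19·(-13) − (-37)·(-19)]| = 7100, so the area is 3550.
Along each edge there are gcd(|Δx|,|Δy|)+1 lattice points, so counting each shared vertex once the boundary has gcd(26,44) + gcd(30,20) + gcd(34,67) + gcd(34,3) + gcd(56,6) = 2+10+1+1+2 = 16.
Pick's theorem gives I = A − B/2 + 1 = 3550 − 16/2 + 1 = 3543, so the closed region contains I + B = 3543 + 16 = 3559 lattice points.

3559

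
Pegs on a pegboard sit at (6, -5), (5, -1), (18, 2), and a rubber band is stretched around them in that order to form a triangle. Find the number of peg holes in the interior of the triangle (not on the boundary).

27

By the shoelace formula, twice the signed area is |[6·(-1) − 5·(-5)] + [5·2 − 18·(-1)] + [18·(-5) − 6·2]| = 55, so the area is 55/2.
The number of boundary lattice points is Σ gcd(|Δx|,|Δy|) = gcd(1,4) + gcd(13,3) + gcd(12,7) = 1+1+1 = 3.
Pick's theorem gives I = A − B/2 + 1 = 55/2 − 3/2 + 1 = 27.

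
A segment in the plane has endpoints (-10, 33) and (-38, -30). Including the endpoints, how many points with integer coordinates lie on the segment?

8

The number of lattice points on a segment between lattice points is gcd(|Δx|,|Δy|) + 1 = gcd(28,63) + 1 = 7 + 1 = 8.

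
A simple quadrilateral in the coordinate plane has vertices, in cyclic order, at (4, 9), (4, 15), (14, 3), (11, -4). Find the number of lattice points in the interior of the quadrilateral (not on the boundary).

70

By the shoelace formula, twice the signed area is |[4·15 − 4·9] + [4·3 − 14·15] + [14·(-4) − 11·3] + [11·9 − 4·(-4)]| = 148, so the area is 74.
The number of boundary lattice points is Σ gcd(|Δx|,|Δy|) = gcd(0,6) + gcd(10,12) + gcd(3,7) + gcd(7,13) = 6+2+1+1 = 10.
By Pick's theorem A = I + B/2 − 1, so I = 74 − 10/2 + 1 = 70.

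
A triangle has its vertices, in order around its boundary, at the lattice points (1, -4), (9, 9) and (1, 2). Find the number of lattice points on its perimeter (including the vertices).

The number of boundary lattice points is Σ gcd(|Δx|,|Δy|) = gcd(8,13) + gcd(8,7) + gcd(0,6) = 1+1+6 = 8.

8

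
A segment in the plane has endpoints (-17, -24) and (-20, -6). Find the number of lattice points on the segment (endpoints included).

4

The number of lattice points on a segment between lattice points is gcd(|Δx|,|Δy|) + 1 = gcd(3,18) + 1 = 3 + 1 = 4.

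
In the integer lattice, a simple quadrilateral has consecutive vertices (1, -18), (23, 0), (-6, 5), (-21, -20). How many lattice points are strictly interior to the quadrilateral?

572

Using the shoelace formula, 2A = |[1·0 − 23·(-18)] + [23·5 − (-6)·0] + [(-6)·(-20) − (-21)·5] + [(-21)·(-18) − 1·(-20)]| = 1152, so the area is 576.
Along each edge there are gcd(|Δx|,|Δy|)+1 lattice points, so counting each shared vertex once the boundary has gcd(22,18) + gcd(29,5) + gcd(15,25) + gcd(22,2) = 2+1+5+2 = 10.
By Pick's theorem A = I + B/2 − 1, so I = 576 − 10/2 + 1 = 572.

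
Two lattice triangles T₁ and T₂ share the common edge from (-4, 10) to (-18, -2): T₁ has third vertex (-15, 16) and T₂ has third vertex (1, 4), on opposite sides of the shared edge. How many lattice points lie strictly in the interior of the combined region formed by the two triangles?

The union is the simple quadrilateral with vertices (-4, 10), (-15, 16), (-18, -2), (1, 4) in order.
Using the shoelace formula, 2A = |((-4)·16 − (-15)·10) + ((-15)·(-2) − (-18)·16) + ((-18)·4 − 1·(-2)) + (1·10 − (-4)·4)| = 360, so the area is 180.
Along each edge there are gcd(|Δx|,|Δy|)+1 lattice points, so counting each shared vertex once the boundary has gcd(11,6) + gcd(3,18) + gcd(19,6) + gcd(5,6) = 1+3+1+1 = 6.
By Pick's theorem I = A − B/2 + 1 = 180 − 6/2 + 1 = 178.

178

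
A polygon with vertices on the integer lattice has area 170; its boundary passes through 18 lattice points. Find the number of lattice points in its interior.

162

Pick's theorem A = I + B/2 − 1 rearranges to I = A − B/2 + 1 = 170 − 18/2 + 1 = 162.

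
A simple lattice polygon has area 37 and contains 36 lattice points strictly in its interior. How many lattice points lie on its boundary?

Pick's theorem gives A = I + B/2 − 1, so B = 2(A − I + 1) = 2(37 − 36 + 1) = 4.

4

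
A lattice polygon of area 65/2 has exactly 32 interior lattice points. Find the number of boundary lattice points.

3

Pick's theorem gives A = I + B/2 − 1, so B = 2(A − I + 1) = 2(65/2 − 32 + 1) = 3.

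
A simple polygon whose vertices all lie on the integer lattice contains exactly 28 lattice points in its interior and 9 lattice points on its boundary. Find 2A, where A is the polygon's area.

63

By Pick's theorem, A = I + B/2 − 1 = 28 + 9/2 − 1 = 63/2.
Hence 2A = 63.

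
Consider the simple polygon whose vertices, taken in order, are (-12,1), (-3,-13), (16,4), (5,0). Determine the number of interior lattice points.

Using the shoelace formula, 2A = |((-12)·(-13) − (-3)·1) + ((-3)·4 − 16·(-13)) + (16·0 − 5·4) + (5·1 − (-12)·0)| = 340, so the area is 170.
Summing gcd(|Δx|,|Δy|) over the edges gives the boundary count: gcd(9,14) + gcd(19,17) + gcd(11,4) + gcd(17,1) = 1+1+1+1 = 4.
By Pick's theorem A = I + B/2 − 1, so I = 170 − 4/2 + 1 = 169.

169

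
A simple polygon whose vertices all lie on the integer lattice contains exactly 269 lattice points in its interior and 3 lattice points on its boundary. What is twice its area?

539

Pick's theorem states A = I + B/2 − 1, so A = 269 + 3/2 − 1 = 539/2.
Hence 2A = 539.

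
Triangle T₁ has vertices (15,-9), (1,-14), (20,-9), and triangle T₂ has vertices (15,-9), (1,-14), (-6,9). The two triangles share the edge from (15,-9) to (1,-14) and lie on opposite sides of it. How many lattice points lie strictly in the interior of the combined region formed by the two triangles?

The union is the simple quadrilateral with vertices (15,-9), (20,-9), (1,-14), (-6,9) in order.
Using the shoelace formula, 2A = |[15·(-9) − 20·(-9)] + [20·(-14) − 1·(-9)] + [1·9 − (-6)·(-14)] + [(-6)·(-9) − 15·9]| = 382, so the area is 191.
Along each edge there are gcd(|Δx|,|Δy|)+1 lattice points, so counting each shared vertex once the boundary has gcd(5,0) + gcd(19,5) + gcd(7,23) + gcd(21,18) = 5+1+1+3 = 10.
By Pick's theorem I = A − B/2 + 1 = 191 − 10/2 + 1 = 187.

187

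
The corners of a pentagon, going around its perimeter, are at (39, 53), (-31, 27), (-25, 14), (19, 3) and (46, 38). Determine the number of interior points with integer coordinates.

The shoelace formula gives twice the area as |[39·27 − (-31)·53] + [(-31)·14 − (-25)·27] + [(-25)·3 − 19·14] + [19·38 − 46·3] + [46·53 − 39·38]| = 4136, so the area is 2068.
The number of boundary lattice points is Σ gcd(|Δx|,|Δy|) = gcd(70,26) + gcd(6,13) + gcd(44,11) + gcd(27,35) + gcd(7,15) = 2+1+11+1+1 = 16.
Pick's theorem gives I = A − B/2 + 1 = 2068 − 16/2 + 1 = 2061.

2061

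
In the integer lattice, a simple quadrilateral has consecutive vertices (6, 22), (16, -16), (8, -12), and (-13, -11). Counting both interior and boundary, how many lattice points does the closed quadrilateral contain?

By the shoelace formula, twice the signed area is |[6·(-16) − 16·22] + [16·(-12) − 8·(-16)] + [8·(-11) − (-13)·(-12)] + [(-13)·22 − 6·(-11)]| = 976, so the area is 488.
The number of boundary lattice points is Σ gcd(|Δx|,|Δy|) = gcd(10,38) + gcd(8,4) + gcd(21,1) + gcd(19,33) = 2+4+1+1 = 8.
Pick's theorem gives I = A − B/2 + 1 = 488 − 8/2 + 1 = 485, so the closed region contains I + B = 485 + 8 = 493 lattice points.

493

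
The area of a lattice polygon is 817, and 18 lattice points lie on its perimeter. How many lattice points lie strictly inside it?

809

From Pick's theorem, I = A − B/2 + 1 = 817 − 18/2 + 1 = 809.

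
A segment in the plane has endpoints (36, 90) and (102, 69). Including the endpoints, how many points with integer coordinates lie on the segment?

4

The number of lattice points on a segment between lattice points is gcd(|Δx|,|Δy|) + 1 = gcd(66,21) + 1 = 3 + 1 = 4.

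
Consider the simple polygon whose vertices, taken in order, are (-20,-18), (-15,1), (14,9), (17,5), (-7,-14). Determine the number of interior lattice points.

By the shoelace formula, twice the signed area is |[(-20)·1 − (-15)·(-18)] + [(-15)·9 − 14·1] + [14·5 − 17·9] + [17·(-14) − (-7)·5] + [(-7)·(-18) − (-20)·(-14)]| = 879, so the area is 879/2.
Along each edge there are gcd(|Δx|,|Δy|)+1 lattice points, so counting each shared vertex once the boundary has gcd(5,19) + gcd(29,8) + gcd(3,4) + gcd(24,19) + gcd(13,4) = 1+1+1+1+1 = 5.
By Pick's theorem A = I + B/2 − 1, so I = 879/2 − 5/2 + 1 = 438.

438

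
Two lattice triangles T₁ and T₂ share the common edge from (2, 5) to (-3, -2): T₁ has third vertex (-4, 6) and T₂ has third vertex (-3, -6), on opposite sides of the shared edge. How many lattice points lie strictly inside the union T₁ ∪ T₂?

The union is the simple quadrilateral with vertices (2, 5), (-4, 6), (-3, -2), (-3, -6) in order.
Using the shoelace formula, 2A = |(2·6 − (-4)·5) + ((-4)·(-2) − (-3)·6) + ((-3)·(-6) − (-3)·(-2)) + ((-3)·5 − 2·(-6))| = 67, so the area is 67/2.
Along each edge there are gcd(|Δx|,|Δy|)+1 lattice points, so counting each shared vertex once the boundary has gcd(6,1) + gcd(1,8) + gcd(0,4) + gcd(5,11) = 1+1+4+1 = 7.
By Pick's theorem I = A − B/2 + 1 = 67/2 − 7/2 + 1 = 31.

31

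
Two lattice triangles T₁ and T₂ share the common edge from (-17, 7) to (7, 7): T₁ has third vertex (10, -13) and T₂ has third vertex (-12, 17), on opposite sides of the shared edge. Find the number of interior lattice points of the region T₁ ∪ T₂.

357

The union is the simple quadrilateral with vertices (-17, 7), (10, -13), (7, 7), (-12, 17) in order.
Using the shoelace formula, 2A = |[(-17)·(-13) − 10·7] + [10·7 − 7·(-13)] + [7·17 − (-12)·7] + [(-12)·7 − (-17)·17]| = 720, so the area is 360.
Along each edge there are gcd(|Δx|,|Δy|)+1 lattice points, so counting each shared vertex once the boundary has gcd(27,20) + gcd(3,20) + gcd(19,10) + gcd(5,10) = 1+1+1+5 = 8.
By Pick's theorem I = A − B/2 + 1 = 360 − 8/2 + 1 = 357.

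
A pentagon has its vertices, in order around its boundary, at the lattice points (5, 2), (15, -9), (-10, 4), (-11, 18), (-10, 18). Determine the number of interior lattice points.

By the shoelace formula, twice the signed area is |[5·(-9) − 15·2] + [15·4 − (-10)·(-9)] + [(-10)·18 − (-11)·4] + [(-11)·18 − (-10)·18] + [(-10)·2 − 5·18]| = 369, so the area is 184.5.
Along each edge there are gcd(|Δx|,|Δy|)+1 lattice points, so counting each shared vertex once the boundary has gcd(10,11) + gcd(25,13) + gcd(1,14) + gcd(1,0) + gcd(15,16) = 1+1+1+1+1 = 5.
By Pick's theorem A = I + B/2 − 1, so I = 184.5 − 5/2 + 1 = 183.

183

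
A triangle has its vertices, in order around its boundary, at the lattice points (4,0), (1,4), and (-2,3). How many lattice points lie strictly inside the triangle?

The shoelace formula gives twice the area as |[4·4 − 1·0] + [1·3 − (-2)·4] + [(-2)·0 − 4·3]| = 15, so the area is 7.5.
Summing gcd(|Δx|,|Δy|) over the edges gives the boundary count: gcd(3,4) + gcd(3,1) + gcd(6,3) = 1+1+3 = 5.
By Pick's theorem A = I + B/2 − 1, so I = 7.5 − 5/2 + 1 = 6.

6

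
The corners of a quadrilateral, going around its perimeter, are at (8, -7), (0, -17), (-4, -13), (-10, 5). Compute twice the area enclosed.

324

The shoelace formula gives twice the area as |[8·(-17) − 0·(-7)] + [0·(-13) − (-4)·(-17)] + [(-4)·5 − (-10)·(-13)] + [(-10)·(-7) − 8·5]| = 324, so the area is 162.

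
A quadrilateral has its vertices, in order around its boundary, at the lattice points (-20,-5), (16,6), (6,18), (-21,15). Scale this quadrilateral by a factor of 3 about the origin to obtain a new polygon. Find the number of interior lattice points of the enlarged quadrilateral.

The shoelace formula gives twice the area as |((-20)·6 − 16·(-5)) + (16·18 − 6·6) + (6·15 − (-21)·18) + ((-21)·(-5) − (-20)·15)| = 1085, so the area is 1085/2.
The number of boundary lattice points is Σ gcd(|Δx|,|Δy|) = gcd(36,11) + gcd(10,12) + gcd(27,3) + gcd(1,20) = 1+2+3+1 = 7.
Scaling by 3 multiplies the area by 3² = 9 (so the new area is 9765/2) and multiplies the boundary lattice-point count by 3, giving 21.
By Pick's theorem, the interior count of the dilated polygon is 9765/2 − 21/2 + 1 = 4873.

4873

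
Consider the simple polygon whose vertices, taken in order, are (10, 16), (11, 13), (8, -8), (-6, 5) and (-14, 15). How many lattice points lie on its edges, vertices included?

Summing gcd(|Δx|,|Δy|) over the edges gives the boundary count: gcd(1,3) + gcd(3,21) + gcd(14,13) + gcd(8,10) + gcd(24,1) = 1+3+1+2+1 = 8.

8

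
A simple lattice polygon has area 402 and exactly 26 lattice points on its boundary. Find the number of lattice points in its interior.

From Pick's theorem, I = A − B/2 + 1 = 402 − 26/2 + 1 = 390.

390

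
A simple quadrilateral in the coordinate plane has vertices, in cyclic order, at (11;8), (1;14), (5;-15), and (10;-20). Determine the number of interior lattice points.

By the shoelace formula, twice the signed area is |[11·14 − 1·8] + [1·(-15) − 5·14] + [5·(-20) − 10·(-15)] + [10·8 − 11·(-20)]| = 411, so the area is 411/2.
The number of boundary lattice points is Σ gcd(|Δx|,|Δy|) = gcd(10,6) + gcd(4,29) + gcd(5,5) + gcd(1,28) = 2+1+5+1 = 9.
Pick's theorem gives I = A − B/2 + 1 = 411/2 − 9/2 + 1 = 202.

202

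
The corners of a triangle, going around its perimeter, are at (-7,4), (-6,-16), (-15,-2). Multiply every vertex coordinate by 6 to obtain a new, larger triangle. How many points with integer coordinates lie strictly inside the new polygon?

The shoelace formula gives twice the area as |[(-7)·(-16) − (-6)·4] + [(-6)·(-2) − (-15)·(-16)] + [(-15)·4 − (-7)·(-2)]| = 166, so the area is 83.
Along each edge there are gcd(|Δx|,|Δy|)+1 lattice points, so counting each shared vertex once the boundary has gcd(1,20) + gcd(9,14) + gcd(8,6) = 1+1+2 = 4.
Scaling by 6 multiplies the area by 6² = 36 (so the new area is 2988) and multiplies the boundary lattice-point count by 6, giving 24.
By Pick's theorem, the interior count of the dilated polygon is 2988 − 24/2 + 1 = 2977.

2977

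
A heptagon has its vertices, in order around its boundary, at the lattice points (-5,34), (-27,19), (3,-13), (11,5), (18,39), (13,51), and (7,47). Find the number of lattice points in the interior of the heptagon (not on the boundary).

1372

By the shoelace formula, twice the signed area is |((-5)·19 − (-27)·34) + ((-27)·(-13) − 3·19) + (3·5 − 11·(-13)) + (11·39 − 18·5) + (18·51 − 13·39) + (13·47 − 7·51) + (7·34 − (-5)·47)| = 2752, so the area is 1376.
Summing gcd(|Δx|,|Δy|) over the edges gives the boundary count: gcd(22,15) + gcd(30,32) + gcd(8,18) + gcd(7,34) + gcd(5,12) + gcd(6,4) + gcd(12,13) = 1+2+2+1+1+2+1 = 10.
Pick's theorem gives I = A − B/2 + 1 = 1376 − 10/2 + 1 = 1372.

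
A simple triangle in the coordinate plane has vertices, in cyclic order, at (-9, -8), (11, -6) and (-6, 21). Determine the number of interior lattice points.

Using the shoelace formula, 2A = |[(-9)·(-6) − 11·(-8)] + [11·21 − (-6)·(-6)] + [(-6)·(-8) − (-9)·21]| = 574, so the area is 287.
Along each edge there are gcd(|Δx|,|Δy|)+1 lattice points, so counting each shared vertex once the boundary has gcd(20,2) + gcd(17,27) + gcd(3,29) = 2+1+1 = 4.
By Pick's theorem A = I + B/2 − 1, so I = 287 − 4/2 + 1 = 286.

286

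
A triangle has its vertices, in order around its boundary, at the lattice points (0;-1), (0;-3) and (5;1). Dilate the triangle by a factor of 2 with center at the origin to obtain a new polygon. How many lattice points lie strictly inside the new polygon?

Using the shoelace formula, 2A = |[0·(-3) − 0·(-1)] + [0·1 − 5·(-3)] + [5·(-1) − 0·1]| = 10, so the area is 5.
Summing gcd(|Δx|,|Δy|) over the edges gives the boundary count: gcd(0,2) + gcd(5,4) + gcd(5,2) = 2+1+1 = 4.
Scaling by 2 multiplies the area by 2² = 4 (so the new area is 20) and multiplies the boundary lattice-point count by 2, giving 8.
By Pick's theorem, the interior count of the dilated polygon is 20 − 8/2 + 1 = 17.

17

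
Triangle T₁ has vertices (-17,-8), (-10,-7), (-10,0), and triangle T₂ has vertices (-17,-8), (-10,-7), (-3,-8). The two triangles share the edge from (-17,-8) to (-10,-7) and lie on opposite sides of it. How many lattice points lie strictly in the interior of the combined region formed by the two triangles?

The union is the simple quadrilateral with vertices (-17,-8), (-10,0), (-10,-7), (-3,-8) in order.
By the shoelace formula, twice the signed area is |((-17)·0 − (-10)·(-8)) + ((-10)·(-7) − (-10)·0) + ((-10)·(-8) − (-3)·(-7)) + ((-3)·(-8) − (-17)·(-8))| = 63, so the area is 63/2.
Along each edge there are gcd(|Δx|,|Δy|)+1 lattice points, so counting each shared vertex once the boundary has gcd(7,8) + gcd(0,7) + gcd(7,1) + gcd(14,0) = 1+7+1+14 = 23.
By Pick's theorem I = A − B/2 + 1 = 63/2 − 23/2 + 1 = 21.

21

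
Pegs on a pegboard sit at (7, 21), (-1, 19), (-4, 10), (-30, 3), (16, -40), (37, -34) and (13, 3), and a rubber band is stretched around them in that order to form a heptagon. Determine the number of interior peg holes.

Using the shoelace formula, 2A = |(7·19 − (-1)·21) + ((-1)·10 − (-4)·19) + ((-4)·3 − (-30)·10) + ((-30)·(-40) − 16·3) + (16·(-34) − 37·(-40)) + (37·3 − 13·(-34)) + (13·21 − 7·3)| = 3401, so the area is 1700.5.
Summing gcd(|Δx|,|Δy|) over the edges gives the boundary count: gcd(8,2) + gcd(3,9) + gcd(26,7) + gcd(46,43) + gcd(21,6) + gcd(24,37) + gcd(6,18) = 2+3+1+1+3+1+6 = 17.
By Pick's theorem A = I + B/2 − 1, so I = 1700.5 − 17/2 + 1 = 1693.

1693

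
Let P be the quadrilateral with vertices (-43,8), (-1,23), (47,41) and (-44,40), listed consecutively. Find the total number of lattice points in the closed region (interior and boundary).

1481

Using the shoelace formula, 2A = |[(-43)·23 − (-1)·8] + [(-1)·41 − 47·23] + [47·40 − (-44)·41] + [(-44)·8 − (-43)·40]| = 2949, so the area is 2949/2.
Along each edge there are gcd(|Δx|,|Δy|)+1 lattice points, so counting each shared vertex once the boundary has gcd(42,15) + gcd(48,18) + gcd(91,1) + gcd(1,32) = 3+6+1+1 = 11.
Pick's theorem gives I = A − B/2 + 1 = 2949/2 − 11/2 + 1 = 1470, so the closed region contains I + B = 1470 + 11 = 1481 lattice points.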